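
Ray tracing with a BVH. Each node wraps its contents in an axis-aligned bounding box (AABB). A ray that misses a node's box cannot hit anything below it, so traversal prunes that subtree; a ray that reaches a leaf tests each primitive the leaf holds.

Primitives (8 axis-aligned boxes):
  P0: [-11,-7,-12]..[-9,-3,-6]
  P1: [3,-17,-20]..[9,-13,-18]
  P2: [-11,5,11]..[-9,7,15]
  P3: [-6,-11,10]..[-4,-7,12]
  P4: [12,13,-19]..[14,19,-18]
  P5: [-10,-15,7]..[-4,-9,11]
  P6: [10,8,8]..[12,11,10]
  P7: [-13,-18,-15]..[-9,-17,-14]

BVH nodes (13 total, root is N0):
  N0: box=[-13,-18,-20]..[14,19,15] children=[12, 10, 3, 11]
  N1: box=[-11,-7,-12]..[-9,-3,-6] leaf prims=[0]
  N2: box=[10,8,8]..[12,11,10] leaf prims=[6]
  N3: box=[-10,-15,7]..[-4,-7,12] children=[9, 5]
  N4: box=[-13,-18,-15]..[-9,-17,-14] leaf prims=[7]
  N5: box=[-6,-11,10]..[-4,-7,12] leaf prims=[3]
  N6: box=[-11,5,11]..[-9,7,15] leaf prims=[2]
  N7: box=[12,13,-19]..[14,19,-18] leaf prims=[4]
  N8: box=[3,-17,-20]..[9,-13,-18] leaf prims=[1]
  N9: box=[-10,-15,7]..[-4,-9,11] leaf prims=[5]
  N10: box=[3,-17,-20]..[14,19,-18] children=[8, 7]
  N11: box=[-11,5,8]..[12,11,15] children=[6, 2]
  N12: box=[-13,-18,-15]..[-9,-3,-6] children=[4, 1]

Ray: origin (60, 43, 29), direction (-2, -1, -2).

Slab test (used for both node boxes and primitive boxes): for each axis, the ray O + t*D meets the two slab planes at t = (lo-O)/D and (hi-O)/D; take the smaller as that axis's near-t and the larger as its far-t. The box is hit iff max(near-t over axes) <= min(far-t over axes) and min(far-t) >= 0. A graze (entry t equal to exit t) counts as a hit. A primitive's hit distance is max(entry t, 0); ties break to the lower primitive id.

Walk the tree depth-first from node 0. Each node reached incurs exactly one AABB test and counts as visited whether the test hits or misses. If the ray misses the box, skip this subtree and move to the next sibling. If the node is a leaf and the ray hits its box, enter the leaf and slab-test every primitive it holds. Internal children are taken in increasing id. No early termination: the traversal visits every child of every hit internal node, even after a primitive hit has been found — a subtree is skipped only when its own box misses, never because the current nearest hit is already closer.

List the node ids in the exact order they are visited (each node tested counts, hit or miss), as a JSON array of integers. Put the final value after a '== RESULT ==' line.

Walk:
N0 x:[23,73/2] y:[24,61] z:[7,49/2] -> hit [24,49/2], descend [3, 10, 11, 12]
  N3 x:[32,35] y:[50,58] z:[17/2,11] -> miss, prune
  N10 x:[23,57/2] y:[24,60] z:[47/2,49/2] -> hit [24,49/2], descend [7, 8]
    N7 x:[23,24] y:[24,30] z:[47/2,24] -> hit [24,24] leaf, test {P4@t=24}
    N8 x:[51/2,57/2] y:[56,60] z:[47/2,49/2] -> miss, prune
  N11 x:[24,71/2] y:[32,38] z:[7,21/2] -> miss, prune
  N12 x:[69/2,73/2] y:[46,61] z:[35/2,22] -> miss, prune

order=[0, 3, 10, 7, 8, 11, 12]  |boxes|=7  |leaves|=1  hit=P4

== RESULT ==
[0, 3, 10, 7, 8, 11, 12]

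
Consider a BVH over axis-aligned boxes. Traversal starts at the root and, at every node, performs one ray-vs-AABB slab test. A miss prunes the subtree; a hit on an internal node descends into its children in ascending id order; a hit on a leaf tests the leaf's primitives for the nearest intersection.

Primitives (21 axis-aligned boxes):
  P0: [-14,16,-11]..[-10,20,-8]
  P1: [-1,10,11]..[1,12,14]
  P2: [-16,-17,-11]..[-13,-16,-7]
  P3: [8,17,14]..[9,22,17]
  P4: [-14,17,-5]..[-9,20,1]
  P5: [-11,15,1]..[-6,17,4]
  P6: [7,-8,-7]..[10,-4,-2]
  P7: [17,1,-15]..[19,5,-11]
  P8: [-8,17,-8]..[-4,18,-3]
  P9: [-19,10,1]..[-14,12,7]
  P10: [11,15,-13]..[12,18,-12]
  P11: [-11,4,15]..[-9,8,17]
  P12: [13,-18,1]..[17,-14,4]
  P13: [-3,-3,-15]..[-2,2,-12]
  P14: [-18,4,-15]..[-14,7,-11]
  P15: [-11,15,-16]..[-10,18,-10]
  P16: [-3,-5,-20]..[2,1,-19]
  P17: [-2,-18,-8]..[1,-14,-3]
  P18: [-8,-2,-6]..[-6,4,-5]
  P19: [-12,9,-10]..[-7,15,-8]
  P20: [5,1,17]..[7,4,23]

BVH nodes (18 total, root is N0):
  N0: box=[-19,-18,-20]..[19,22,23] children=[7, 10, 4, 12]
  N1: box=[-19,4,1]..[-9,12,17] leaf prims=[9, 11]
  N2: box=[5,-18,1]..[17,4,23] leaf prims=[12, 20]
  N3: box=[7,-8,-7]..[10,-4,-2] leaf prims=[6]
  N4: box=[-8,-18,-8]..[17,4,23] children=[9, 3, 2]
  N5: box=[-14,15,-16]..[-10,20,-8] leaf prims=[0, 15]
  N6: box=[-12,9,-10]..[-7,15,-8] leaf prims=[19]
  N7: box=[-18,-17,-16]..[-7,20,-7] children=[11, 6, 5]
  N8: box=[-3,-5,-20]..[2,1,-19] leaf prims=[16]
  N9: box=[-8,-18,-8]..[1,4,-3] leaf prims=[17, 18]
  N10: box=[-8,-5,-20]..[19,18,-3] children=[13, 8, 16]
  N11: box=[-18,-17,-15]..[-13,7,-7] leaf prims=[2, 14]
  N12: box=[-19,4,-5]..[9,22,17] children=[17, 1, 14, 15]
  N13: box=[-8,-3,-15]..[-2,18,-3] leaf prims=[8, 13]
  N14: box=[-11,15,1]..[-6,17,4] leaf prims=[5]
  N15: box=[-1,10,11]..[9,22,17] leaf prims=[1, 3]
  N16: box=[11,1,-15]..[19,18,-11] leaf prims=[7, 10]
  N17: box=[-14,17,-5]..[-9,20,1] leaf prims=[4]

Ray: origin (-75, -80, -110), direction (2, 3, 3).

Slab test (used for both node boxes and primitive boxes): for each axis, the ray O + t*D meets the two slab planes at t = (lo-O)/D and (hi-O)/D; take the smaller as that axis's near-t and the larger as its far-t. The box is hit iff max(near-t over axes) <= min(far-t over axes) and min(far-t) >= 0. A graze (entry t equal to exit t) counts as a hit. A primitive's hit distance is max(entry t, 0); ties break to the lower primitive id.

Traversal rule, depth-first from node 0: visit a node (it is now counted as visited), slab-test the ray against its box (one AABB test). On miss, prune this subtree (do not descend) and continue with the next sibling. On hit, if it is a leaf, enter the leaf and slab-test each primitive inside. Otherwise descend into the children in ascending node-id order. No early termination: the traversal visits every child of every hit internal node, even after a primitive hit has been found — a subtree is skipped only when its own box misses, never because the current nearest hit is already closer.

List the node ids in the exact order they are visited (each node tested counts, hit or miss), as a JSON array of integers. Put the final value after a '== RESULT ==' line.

Trace the traversal:
N0 x:[28,47] y:[62/3,34] z:[30,133/3] -> hit [30,34], descend [4, 7, 10, 12]
  N4 x:[67/2,46] y:[62/3,28] z:[34,133/3] -> miss, prune
  N7 x:[57/2,34] y:[21,100/3] z:[94/3,103/3] -> hit [94/3,100/3], descend [5, 6, 11]
    N5 x:[61/2,65/2] y:[95/3,100/3] z:[94/3,34] -> hit [95/3,65/2] leaf, test {P0(miss), P15@t=32}
    N6 x:[63/2,34] y:[89/3,95/3] z:[100/3,34] -> miss, prune
    N11 x:[57/2,31] y:[21,29] z:[95/3,103/3] -> miss, prune
  N10 x:[67/2,47] y:[25,98/3] z:[30,107/3] -> miss, prune
  N12 x:[28,42] y:[28,34] z:[35,127/3] -> miss, prune

Visited [0, 4, 7, 5, 6, 11, 10, 12]. Tests: 8 box, 1 leaf. Nearest: P15.

== RESULT ==
[0, 4, 7, 5, 6, 11, 10, 12]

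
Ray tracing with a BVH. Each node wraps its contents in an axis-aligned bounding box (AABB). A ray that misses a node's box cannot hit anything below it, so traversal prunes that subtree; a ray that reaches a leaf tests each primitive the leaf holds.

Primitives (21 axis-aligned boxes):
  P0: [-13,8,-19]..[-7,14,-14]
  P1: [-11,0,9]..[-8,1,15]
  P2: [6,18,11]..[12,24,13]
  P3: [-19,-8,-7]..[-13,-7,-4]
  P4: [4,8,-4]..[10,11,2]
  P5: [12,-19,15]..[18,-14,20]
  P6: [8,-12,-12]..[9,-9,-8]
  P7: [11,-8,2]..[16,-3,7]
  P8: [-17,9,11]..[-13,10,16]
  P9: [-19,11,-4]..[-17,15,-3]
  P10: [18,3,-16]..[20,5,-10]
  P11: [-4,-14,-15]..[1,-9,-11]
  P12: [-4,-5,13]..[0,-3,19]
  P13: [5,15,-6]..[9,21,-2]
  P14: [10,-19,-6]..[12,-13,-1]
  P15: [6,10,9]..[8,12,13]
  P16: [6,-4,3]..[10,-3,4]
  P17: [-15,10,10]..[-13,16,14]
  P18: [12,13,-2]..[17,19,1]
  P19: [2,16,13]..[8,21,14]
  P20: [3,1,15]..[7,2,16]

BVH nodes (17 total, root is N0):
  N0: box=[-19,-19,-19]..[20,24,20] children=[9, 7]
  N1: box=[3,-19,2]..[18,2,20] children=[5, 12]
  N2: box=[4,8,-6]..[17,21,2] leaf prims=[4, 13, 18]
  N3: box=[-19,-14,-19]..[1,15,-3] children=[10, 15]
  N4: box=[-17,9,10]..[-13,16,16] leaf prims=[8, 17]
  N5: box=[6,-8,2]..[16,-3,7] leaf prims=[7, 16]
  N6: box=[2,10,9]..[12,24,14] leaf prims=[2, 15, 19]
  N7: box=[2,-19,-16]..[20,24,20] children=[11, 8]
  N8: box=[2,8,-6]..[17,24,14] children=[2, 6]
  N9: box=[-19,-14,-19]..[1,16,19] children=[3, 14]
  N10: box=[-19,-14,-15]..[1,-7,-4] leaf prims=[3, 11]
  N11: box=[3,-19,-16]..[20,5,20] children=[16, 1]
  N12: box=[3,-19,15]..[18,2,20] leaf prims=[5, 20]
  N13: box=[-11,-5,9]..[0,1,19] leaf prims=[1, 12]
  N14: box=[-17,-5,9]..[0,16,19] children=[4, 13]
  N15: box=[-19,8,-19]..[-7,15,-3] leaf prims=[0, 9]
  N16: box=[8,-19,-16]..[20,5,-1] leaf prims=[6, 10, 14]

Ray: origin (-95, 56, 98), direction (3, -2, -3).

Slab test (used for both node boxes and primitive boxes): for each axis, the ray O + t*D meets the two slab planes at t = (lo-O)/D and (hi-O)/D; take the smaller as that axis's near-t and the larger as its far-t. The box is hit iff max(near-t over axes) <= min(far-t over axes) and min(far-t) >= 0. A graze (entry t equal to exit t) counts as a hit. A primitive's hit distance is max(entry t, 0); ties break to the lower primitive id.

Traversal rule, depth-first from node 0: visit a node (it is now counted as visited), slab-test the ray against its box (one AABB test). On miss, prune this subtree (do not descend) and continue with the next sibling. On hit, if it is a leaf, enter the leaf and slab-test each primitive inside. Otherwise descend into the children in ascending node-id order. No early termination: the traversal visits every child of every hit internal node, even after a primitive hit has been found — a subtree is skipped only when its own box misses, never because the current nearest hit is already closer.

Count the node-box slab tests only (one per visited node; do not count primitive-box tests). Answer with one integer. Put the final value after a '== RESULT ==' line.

Trace the traversal:
N0 x:[76/3,115/3] y:[16,75/2] z:[26,39] -> hit [26,75/2], descend [7, 9]
  N7 x:[97/3,115/3] y:[16,75/2] z:[26,38] -> hit [97/3,75/2], descend [8, 11]
    N8 x:[97/3,112/3] y:[16,24] z:[28,104/3] -> miss, prune
    N11 x:[98/3,115/3] y:[51/2,75/2] z:[26,38] -> hit [98/3,75/2], descend [1, 16]
      N1 x:[98/3,113/3] y:[27,75/2] z:[26,32] -> miss, prune
      N16 x:[103/3,115/3] y:[51/2,75/2] z:[33,38] -> hit [103/3,75/2] leaf, test {P6(miss), P10(miss), P14(miss)}
  N9 x:[76/3,32] y:[20,35] z:[79/3,39] -> hit [79/3,32], descend [3, 14]
    N3 x:[76/3,32] y:[41/2,35] z:[101/3,39] -> miss, prune
    N14 x:[26,95/3] y:[20,61/2] z:[79/3,89/3] -> hit [79/3,89/3], descend [4, 13]
      N4 x:[26,82/3] y:[20,47/2] z:[82/3,88/3] -> miss, prune
      N13 x:[28,95/3] y:[55/2,61/2] z:[79/3,89/3] -> hit [28,89/3] leaf, test {P1@t=28, P12(miss)}

order=[0, 7, 8, 11, 1, 16, 9, 3, 14, 4, 13]  |boxes|=11  |leaves|=2  hit=P1

== RESULT ==
11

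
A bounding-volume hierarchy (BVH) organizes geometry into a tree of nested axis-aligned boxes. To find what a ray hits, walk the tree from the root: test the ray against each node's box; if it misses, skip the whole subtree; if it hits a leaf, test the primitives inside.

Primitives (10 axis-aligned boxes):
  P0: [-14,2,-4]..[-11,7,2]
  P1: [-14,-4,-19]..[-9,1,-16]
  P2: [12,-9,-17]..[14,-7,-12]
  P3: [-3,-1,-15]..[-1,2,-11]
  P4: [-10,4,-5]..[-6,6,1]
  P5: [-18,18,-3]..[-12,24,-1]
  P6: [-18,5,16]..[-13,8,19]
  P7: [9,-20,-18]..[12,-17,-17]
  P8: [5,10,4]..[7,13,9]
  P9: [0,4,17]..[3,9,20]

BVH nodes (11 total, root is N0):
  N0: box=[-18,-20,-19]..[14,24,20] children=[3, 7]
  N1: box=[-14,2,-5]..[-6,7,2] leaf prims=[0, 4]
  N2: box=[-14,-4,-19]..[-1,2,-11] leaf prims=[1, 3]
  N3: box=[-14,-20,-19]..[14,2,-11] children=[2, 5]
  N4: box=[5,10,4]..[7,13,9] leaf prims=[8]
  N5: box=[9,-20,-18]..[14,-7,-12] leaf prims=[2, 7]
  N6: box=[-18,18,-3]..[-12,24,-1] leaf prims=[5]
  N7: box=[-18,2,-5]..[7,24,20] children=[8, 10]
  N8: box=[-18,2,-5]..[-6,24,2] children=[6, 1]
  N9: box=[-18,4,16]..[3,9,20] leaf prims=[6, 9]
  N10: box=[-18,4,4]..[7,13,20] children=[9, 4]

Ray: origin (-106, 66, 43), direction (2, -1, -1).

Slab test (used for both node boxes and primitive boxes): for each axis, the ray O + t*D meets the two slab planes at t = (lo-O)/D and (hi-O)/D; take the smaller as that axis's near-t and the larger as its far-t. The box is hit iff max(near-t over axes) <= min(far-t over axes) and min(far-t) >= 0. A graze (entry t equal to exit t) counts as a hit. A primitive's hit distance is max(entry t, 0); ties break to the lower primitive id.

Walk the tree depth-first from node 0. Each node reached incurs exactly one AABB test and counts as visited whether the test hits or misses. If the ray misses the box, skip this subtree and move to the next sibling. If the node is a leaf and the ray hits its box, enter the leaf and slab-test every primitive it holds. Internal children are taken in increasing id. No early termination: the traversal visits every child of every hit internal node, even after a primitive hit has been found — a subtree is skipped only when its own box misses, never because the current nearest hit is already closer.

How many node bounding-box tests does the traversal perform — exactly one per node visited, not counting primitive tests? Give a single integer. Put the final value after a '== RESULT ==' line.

Walk:
N0 x:[44,60] y:[42,86] z:[23,62] -> hit [44,60], descend [3, 7]
  N3 x:[46,60] y:[64,86] z:[54,62] -> miss, prune
  N7 x:[44,113/2] y:[42,64] z:[23,48] -> hit [44,48], descend [8, 10]
    N8 x:[44,50] y:[42,64] z:[41,48] -> hit [44,48], descend [1, 6]
      N1 x:[46,50] y:[59,64] z:[41,48] -> miss, prune
      N6 x:[44,47] y:[42,48] z:[44,46] -> hit [44,46] leaf, test {P5@t=44}
    N10 x:[44,113/2] y:[53,62] z:[23,39] -> miss, prune

order=[0, 3, 7, 8, 1, 6, 10]  |boxes|=7  |leaves|=1  hit=P5

== RESULT ==
7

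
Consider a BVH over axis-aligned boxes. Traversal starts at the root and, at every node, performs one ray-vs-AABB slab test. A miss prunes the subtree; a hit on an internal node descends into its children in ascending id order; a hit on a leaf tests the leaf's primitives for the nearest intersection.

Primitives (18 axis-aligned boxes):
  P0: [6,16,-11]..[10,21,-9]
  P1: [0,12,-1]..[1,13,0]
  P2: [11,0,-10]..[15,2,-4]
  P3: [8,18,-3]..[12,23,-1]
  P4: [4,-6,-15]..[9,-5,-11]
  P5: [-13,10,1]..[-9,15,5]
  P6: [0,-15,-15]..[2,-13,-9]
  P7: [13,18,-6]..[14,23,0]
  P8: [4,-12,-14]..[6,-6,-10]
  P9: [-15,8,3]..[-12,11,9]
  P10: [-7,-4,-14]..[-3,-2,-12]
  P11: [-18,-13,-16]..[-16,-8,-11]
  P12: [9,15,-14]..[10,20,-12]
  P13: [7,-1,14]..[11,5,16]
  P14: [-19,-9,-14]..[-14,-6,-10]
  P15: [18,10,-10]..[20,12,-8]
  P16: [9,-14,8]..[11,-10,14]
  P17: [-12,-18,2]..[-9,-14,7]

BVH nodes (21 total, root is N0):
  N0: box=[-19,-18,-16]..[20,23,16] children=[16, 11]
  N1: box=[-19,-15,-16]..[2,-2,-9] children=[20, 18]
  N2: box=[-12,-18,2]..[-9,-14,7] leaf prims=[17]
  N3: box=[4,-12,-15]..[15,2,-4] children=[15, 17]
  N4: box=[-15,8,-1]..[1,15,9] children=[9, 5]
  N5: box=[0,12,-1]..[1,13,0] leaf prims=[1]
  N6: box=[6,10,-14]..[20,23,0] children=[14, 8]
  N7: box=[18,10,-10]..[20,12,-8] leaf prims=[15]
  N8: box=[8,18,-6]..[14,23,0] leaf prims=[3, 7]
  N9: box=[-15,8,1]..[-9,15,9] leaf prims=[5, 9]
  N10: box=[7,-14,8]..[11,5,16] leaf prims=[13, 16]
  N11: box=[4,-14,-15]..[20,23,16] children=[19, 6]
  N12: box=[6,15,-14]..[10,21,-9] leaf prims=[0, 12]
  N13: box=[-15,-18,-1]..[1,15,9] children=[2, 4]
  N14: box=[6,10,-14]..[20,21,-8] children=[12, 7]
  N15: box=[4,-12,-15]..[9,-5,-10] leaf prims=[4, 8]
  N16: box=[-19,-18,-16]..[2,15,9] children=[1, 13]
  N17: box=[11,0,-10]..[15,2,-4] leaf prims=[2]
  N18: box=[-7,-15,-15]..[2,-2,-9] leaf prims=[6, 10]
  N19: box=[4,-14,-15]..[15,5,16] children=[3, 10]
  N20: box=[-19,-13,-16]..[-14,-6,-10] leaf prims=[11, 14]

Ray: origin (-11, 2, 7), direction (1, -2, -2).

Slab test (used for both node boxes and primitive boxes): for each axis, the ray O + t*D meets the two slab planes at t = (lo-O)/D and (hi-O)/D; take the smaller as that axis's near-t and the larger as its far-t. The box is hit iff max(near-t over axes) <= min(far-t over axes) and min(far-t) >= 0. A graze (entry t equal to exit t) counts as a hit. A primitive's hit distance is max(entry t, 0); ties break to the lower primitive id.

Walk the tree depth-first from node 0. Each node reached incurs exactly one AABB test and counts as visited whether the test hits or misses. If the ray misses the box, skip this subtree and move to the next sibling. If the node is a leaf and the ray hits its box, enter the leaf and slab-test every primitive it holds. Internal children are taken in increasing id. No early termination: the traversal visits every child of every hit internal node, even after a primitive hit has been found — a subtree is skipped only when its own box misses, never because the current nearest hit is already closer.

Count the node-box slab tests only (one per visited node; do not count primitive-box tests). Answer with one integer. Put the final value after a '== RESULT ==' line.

Walk:
N0 x:[-8,31] y:[-21/2,10] z:[-9/2,23/2] -> hit [-9/2,10], descend [11, 16]
  N11 x:[15,31] y:[-21/2,8] z:[-9/2,11] -> miss, prune
  N16 x:[-8,13] y:[-13/2,10] z:[-1,23/2] -> hit [-1,10], descend [1, 13]
    N1 x:[-8,13] y:[2,17/2] z:[8,23/2] -> hit [8,17/2], descend [18, 20]
      N18 x:[4,13] y:[2,17/2] z:[8,11] -> hit [8,17/2] leaf, test {P6(miss), P10(miss)}
      N20 x:[-8,-3] y:[4,15/2] z:[17/2,23/2] -> miss, prune
    N13 x:[-4,12] y:[-13/2,10] z:[-1,4] -> hit [-1,4], descend [2, 4]
      N2 x:[-1,2] y:[8,10] z:[0,5/2] -> miss, prune
      N4 x:[-4,12] y:[-13/2,-3] z:[-1,4] -> miss, prune

order=[0, 11, 16, 1, 18, 20, 13, 2, 4]  |boxes|=9  |leaves|=1  hit=miss

== RESULT ==
9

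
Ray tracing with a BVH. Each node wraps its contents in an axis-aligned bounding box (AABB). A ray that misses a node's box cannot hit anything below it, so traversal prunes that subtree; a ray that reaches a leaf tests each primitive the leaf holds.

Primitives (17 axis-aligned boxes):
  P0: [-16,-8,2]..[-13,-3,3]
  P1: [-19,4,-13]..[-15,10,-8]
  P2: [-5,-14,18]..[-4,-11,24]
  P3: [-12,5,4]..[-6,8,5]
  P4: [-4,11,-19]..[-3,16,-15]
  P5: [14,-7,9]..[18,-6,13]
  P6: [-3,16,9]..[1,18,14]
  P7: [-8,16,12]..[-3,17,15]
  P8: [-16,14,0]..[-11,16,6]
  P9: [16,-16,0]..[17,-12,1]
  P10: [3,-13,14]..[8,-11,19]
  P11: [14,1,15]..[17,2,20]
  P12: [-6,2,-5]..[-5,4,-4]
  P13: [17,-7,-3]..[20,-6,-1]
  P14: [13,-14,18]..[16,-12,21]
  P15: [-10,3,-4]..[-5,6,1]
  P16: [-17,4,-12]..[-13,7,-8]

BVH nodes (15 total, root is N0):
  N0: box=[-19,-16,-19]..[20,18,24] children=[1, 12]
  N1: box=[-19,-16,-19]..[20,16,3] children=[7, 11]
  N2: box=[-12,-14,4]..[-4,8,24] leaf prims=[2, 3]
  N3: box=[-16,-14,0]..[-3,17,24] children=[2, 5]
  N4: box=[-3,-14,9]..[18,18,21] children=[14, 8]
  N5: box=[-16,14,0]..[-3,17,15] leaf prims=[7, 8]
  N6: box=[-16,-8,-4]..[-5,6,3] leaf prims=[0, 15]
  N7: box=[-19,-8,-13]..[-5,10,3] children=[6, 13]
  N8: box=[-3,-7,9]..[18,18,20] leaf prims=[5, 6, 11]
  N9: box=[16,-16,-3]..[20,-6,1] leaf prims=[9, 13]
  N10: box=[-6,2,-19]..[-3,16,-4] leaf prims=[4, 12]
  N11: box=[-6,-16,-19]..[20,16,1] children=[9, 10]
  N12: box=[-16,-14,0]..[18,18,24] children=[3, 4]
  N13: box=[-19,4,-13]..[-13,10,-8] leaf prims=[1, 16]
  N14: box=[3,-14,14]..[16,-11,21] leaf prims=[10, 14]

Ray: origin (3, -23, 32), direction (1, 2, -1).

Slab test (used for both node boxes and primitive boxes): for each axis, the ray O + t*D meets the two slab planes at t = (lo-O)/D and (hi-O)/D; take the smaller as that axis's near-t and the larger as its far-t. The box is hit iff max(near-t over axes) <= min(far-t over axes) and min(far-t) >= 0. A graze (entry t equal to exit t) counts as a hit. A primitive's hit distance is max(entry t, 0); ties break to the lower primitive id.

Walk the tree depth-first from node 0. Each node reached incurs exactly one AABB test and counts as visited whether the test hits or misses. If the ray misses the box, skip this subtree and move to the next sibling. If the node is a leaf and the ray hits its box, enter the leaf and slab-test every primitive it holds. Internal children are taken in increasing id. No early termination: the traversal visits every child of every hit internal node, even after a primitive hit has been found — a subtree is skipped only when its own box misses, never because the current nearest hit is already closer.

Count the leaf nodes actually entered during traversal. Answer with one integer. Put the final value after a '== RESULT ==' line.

Traverse from the root:
N0 x:[-22,17] y:[7/2,41/2] z:[8,51] -> hit [8,17], descend [1, 12]
  N1 x:[-22,17] y:[7/2,39/2] z:[29,51] -> miss, prune
  N12 x:[-19,15] y:[9/2,41/2] z:[8,32] -> hit [8,15], descend [3, 4]
    N3 x:[-19,-6] y:[9/2,20] z:[8,32] -> miss, prune
    N4 x:[-6,15] y:[9/2,41/2] z:[11,23] -> hit [11,15], descend [8, 14]
      N8 x:[-6,15] y:[8,41/2] z:[12,23] -> hit [12,15] leaf, test {P5(miss), P6(miss), P11@t=12}
      N14 x:[0,13] y:[9/2,6] z:[11,18] -> miss, prune

7 AABB tests over nodes [0, 1, 12, 3, 4, 8, 14]; 1 leaf entered; closest P11.

== RESULT ==
1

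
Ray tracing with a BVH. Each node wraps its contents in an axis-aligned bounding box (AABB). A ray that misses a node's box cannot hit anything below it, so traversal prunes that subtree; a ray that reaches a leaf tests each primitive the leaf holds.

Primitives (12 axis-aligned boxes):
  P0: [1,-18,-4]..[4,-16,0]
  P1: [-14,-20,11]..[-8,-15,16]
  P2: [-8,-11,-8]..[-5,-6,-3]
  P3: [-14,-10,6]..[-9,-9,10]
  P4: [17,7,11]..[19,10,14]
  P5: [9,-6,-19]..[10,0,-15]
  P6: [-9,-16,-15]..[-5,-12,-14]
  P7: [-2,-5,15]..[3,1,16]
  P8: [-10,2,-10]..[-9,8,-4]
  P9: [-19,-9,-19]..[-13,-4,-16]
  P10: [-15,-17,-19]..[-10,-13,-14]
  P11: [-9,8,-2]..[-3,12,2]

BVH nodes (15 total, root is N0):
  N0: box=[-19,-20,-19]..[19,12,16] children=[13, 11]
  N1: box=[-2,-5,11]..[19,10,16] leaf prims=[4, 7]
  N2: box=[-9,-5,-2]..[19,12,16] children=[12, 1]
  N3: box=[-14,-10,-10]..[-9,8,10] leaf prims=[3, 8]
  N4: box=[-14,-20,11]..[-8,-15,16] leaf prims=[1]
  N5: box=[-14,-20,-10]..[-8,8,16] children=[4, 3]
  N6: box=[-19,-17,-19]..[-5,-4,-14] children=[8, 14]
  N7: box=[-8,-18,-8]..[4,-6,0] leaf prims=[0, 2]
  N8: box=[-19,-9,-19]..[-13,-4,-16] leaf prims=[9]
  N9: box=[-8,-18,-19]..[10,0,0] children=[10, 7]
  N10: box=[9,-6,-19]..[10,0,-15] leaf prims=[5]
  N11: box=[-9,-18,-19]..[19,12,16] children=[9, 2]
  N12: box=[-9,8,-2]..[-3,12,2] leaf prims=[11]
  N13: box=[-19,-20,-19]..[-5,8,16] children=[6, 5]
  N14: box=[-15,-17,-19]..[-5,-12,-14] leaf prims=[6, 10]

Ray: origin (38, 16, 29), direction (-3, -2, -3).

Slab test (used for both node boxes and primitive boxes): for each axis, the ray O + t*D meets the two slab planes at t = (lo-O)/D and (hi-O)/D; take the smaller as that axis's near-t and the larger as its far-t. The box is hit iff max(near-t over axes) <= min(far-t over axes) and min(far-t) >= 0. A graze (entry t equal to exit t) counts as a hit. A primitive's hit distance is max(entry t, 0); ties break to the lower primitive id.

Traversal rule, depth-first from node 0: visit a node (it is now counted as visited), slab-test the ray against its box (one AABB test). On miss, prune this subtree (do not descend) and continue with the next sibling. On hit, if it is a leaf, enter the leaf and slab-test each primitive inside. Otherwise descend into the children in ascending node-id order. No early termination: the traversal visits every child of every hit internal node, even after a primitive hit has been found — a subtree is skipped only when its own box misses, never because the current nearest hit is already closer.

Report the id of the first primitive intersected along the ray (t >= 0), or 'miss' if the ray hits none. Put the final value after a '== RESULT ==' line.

Traverse from the root:
N0 x:[19/3,19] y:[2,18] z:[13/3,16] -> hit [19/3,16], descend [11, 13]
  N11 x:[19/3,47/3] y:[2,17] z:[13/3,16] -> hit [19/3,47/3], descend [2, 9]
    N2 x:[19/3,47/3] y:[2,21/2] z:[13/3,31/3] -> hit [19/3,31/3], descend [1, 12]
      N1 x:[19/3,40/3] y:[3,21/2] z:[13/3,6] -> miss, prune
      N12 x:[41/3,47/3] y:[2,4] z:[9,31/3] -> miss, prune
    N9 x:[28/3,46/3] y:[8,17] z:[29/3,16] -> hit [29/3,46/3], descend [7, 10]
      N7 x:[34/3,46/3] y:[11,17] z:[29/3,37/3] -> hit [34/3,37/3] leaf, test {P0(miss), P2(miss)}
      N10 x:[28/3,29/3] y:[8,11] z:[44/3,16] -> miss, prune
  N13 x:[43/3,19] y:[4,18] z:[13/3,16] -> hit [43/3,16], descend [5, 6]
    N5 x:[46/3,52/3] y:[4,18] z:[13/3,13] -> miss, prune
    N6 x:[43/3,19] y:[10,33/2] z:[43/3,16] -> hit [43/3,16], descend [8, 14]
      N8 x:[17,19] y:[10,25/2] z:[15,16] -> miss, prune
      N14 x:[43/3,53/3] y:[14,33/2] z:[43/3,16] -> hit [43/3,16] leaf, test {P6@t=43/3, P10@t=16}

order=[0, 11, 2, 1, 12, 9, 7, 10, 13, 5, 6, 8, 14]  |boxes|=13  |leaves|=2  hit=P6

== RESULT ==
6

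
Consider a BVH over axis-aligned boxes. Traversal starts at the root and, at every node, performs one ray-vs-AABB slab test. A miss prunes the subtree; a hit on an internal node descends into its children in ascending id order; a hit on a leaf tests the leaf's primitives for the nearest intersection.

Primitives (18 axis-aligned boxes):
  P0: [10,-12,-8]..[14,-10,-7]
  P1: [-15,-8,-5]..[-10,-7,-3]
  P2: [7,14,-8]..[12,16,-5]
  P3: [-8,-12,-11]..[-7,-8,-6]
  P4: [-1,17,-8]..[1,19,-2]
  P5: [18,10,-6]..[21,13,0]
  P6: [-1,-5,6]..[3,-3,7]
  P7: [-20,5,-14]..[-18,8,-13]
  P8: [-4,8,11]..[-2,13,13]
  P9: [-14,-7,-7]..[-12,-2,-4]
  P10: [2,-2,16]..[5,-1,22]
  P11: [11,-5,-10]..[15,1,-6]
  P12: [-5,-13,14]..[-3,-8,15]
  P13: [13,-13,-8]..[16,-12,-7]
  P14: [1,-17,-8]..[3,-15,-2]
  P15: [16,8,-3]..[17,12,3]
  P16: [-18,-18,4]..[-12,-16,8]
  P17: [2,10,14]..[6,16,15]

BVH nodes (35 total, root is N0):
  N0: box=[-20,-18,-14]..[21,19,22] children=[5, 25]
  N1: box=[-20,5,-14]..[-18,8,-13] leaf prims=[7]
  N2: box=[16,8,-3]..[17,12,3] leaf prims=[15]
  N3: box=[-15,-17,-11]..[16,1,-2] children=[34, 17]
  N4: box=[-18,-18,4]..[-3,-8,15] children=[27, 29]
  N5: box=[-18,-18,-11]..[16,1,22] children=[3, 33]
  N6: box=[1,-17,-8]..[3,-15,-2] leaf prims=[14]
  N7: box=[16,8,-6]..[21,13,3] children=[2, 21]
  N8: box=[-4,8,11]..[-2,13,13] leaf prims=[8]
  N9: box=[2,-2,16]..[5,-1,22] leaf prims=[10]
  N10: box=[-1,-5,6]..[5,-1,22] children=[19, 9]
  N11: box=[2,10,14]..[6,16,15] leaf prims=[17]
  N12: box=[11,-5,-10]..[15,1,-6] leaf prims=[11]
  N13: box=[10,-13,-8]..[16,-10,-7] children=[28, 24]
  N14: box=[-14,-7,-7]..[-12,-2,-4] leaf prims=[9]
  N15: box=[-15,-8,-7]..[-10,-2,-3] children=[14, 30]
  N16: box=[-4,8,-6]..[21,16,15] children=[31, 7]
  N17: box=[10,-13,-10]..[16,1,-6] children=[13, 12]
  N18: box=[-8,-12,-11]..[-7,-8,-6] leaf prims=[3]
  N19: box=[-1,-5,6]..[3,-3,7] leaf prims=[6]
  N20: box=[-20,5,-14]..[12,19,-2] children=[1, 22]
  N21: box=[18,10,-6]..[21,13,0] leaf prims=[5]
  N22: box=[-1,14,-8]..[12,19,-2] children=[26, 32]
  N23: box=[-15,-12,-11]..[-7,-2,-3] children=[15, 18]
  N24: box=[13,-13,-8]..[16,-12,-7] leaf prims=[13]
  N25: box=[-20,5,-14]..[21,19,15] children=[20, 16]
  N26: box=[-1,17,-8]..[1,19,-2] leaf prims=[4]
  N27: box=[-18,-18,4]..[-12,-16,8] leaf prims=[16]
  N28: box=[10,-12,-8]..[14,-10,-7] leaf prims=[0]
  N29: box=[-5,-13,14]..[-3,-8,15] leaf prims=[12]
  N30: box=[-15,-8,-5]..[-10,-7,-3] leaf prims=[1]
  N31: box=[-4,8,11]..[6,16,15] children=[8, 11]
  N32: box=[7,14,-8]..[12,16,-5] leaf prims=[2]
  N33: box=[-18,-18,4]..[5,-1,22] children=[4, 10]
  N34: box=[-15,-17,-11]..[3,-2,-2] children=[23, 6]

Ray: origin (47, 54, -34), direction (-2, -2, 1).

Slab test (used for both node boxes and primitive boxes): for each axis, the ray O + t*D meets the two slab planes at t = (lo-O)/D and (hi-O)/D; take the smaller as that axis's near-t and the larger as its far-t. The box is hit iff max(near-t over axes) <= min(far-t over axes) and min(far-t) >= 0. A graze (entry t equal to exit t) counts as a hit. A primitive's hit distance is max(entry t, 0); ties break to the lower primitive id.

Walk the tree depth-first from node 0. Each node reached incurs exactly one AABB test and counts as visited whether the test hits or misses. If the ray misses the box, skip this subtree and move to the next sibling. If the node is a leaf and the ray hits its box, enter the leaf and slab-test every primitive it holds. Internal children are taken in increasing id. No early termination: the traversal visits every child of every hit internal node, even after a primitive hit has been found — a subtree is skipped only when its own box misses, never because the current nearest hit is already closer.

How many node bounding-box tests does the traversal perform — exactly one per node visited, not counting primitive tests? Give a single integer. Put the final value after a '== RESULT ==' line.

Trace the traversal:
N0 x:[13,67/2] y:[35/2,36] z:[20,56] -> hit [20,67/2], descend [5, 25]
  N5 x:[31/2,65/2] y:[53/2,36] z:[23,56] -> hit [53/2,65/2], descend [3, 33]
    N3 x:[31/2,31] y:[53/2,71/2] z:[23,32] -> hit [53/2,31], descend [17, 34]
      N17 x:[31/2,37/2] y:[53/2,67/2] z:[24,28] -> miss, prune
      N34 x:[22,31] y:[28,71/2] z:[23,32] -> hit [28,31], descend [6, 23]
        N6 x:[22,23] y:[69/2,71/2] z:[26,32] -> miss, prune
        N23 x:[27,31] y:[28,33] z:[23,31] -> hit [28,31], descend [15, 18]
          N15 x:[57/2,31] y:[28,31] z:[27,31] -> hit [57/2,31], descend [14, 30]
            N14 x:[59/2,61/2] y:[28,61/2] z:[27,30] -> hit [59/2,30] leaf, test {P9@t=59/2}
            N30 x:[57/2,31] y:[61/2,31] z:[29,31] -> hit [61/2,31] leaf, test {P1@t=61/2}
          N18 x:[27,55/2] y:[31,33] z:[23,28] -> miss, prune
    N33 x:[21,65/2] y:[55/2,36] z:[38,56] -> miss, prune
  N25 x:[13,67/2] y:[35/2,49/2] z:[20,49] -> hit [20,49/2], descend [16, 20]
    N16 x:[13,51/2] y:[19,23] z:[28,49] -> miss, prune
    N20 x:[35/2,67/2] y:[35/2,49/2] z:[20,32] -> hit [20,49/2], descend [1, 22]
      N1 x:[65/2,67/2] y:[23,49/2] z:[20,21] -> miss, prune
      N22 x:[35/2,24] y:[35/2,20] z:[26,32] -> miss, prune

order=[0, 5, 3, 17, 34, 6, 23, 15, 14, 30, 18, 33, 25, 16, 20, 1, 22]  |boxes|=17  |leaves|=2  hit=P9

== RESULT ==
17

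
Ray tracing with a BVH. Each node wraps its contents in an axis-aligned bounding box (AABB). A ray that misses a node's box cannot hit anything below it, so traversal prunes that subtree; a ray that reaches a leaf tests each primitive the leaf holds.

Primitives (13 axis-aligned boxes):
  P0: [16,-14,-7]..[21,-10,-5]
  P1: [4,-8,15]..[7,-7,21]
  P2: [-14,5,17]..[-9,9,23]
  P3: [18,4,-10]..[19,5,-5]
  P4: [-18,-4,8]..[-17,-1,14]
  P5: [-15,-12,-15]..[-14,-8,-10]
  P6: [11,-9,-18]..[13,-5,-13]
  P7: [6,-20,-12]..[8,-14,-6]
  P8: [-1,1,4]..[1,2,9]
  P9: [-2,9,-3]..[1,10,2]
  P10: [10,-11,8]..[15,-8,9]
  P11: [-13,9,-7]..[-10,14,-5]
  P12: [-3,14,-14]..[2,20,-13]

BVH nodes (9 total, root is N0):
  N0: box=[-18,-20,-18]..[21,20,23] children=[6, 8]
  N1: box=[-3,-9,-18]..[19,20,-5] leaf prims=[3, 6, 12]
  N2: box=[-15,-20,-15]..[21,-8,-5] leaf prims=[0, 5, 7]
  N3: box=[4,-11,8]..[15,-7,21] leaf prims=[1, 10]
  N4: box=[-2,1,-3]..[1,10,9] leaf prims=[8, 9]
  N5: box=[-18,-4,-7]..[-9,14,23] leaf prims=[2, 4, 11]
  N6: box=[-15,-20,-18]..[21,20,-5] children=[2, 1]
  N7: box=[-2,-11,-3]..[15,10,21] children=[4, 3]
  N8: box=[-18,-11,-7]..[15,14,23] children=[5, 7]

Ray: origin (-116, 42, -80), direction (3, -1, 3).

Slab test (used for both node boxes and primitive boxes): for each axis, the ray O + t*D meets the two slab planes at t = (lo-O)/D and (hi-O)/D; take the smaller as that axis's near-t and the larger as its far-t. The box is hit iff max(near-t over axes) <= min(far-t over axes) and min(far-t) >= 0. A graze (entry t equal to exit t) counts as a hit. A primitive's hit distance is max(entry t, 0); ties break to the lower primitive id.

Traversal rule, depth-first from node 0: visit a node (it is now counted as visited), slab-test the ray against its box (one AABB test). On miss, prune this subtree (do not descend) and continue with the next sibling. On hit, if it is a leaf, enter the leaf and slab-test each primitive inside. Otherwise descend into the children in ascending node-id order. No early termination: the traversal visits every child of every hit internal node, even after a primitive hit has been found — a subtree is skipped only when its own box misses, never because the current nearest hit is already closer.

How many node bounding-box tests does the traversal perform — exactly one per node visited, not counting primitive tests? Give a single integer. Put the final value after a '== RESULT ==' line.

Trace the traversal:
N0 x:[98/3,137/3] y:[22,62] z:[62/3,103/3] -> hit [98/3,103/3], descend [6, 8]
  N6 x:[101/3,137/3] y:[22,62] z:[62/3,25] -> miss, prune
  N8 x:[98/3,131/3] y:[28,53] z:[73/3,103/3] -> hit [98/3,103/3], descend [5, 7]
    N5 x:[98/3,107/3] y:[28,46] z:[73/3,103/3] -> hit [98/3,103/3] leaf, test {P2@t=34, P4(miss), P11(miss)}
    N7 x:[38,131/3] y:[32,53] z:[77/3,101/3] -> miss, prune

order=[0, 6, 8, 5, 7]  |boxes|=5  |leaves|=1  hit=P2

== RESULT ==
5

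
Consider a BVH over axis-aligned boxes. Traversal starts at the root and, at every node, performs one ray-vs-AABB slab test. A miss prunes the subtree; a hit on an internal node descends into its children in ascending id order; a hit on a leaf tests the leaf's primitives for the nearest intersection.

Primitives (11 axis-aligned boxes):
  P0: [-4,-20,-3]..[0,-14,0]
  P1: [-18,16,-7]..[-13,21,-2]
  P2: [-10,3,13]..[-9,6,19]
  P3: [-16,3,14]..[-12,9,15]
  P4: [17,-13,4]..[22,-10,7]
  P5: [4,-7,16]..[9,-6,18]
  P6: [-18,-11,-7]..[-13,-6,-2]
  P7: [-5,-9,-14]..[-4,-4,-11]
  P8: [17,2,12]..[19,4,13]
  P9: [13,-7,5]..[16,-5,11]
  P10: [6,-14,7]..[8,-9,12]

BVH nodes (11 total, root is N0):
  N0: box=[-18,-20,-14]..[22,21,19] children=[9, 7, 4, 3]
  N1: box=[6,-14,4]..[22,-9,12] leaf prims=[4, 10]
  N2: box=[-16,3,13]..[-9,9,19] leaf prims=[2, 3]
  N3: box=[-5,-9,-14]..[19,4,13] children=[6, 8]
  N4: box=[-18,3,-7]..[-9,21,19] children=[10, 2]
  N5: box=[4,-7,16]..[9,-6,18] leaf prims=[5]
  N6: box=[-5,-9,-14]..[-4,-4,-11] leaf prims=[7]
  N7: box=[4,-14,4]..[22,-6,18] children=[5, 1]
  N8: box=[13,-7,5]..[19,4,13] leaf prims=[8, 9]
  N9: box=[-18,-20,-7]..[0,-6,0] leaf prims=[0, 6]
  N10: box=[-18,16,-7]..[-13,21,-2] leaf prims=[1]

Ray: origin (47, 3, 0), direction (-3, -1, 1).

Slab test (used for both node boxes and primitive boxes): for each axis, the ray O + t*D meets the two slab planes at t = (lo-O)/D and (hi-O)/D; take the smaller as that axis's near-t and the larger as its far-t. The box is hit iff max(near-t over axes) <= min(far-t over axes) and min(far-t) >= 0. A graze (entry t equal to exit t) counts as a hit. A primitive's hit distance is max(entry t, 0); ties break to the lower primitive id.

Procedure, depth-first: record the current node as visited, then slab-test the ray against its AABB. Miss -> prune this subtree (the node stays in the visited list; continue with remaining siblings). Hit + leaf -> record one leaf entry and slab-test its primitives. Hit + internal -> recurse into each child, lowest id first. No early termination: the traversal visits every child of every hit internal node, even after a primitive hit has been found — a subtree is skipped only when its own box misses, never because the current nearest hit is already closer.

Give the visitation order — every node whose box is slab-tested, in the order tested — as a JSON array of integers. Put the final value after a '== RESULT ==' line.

Traverse from the root:
N0 x:[25/3,65/3] y:[-18,23] z:[-14,19] -> hit [25/3,19], descend [3, 4, 7, 9]
  N3 x:[28/3,52/3] y:[-1,12] z:[-14,13] -> hit [28/3,12], descend [6, 8]
    N6 x:[17,52/3] y:[7,12] z:[-14,-11] -> miss, prune
    N8 x:[28/3,34/3] y:[-1,10] z:[5,13] -> hit [28/3,10] leaf, test {P8(miss), P9(miss)}
  N4 x:[56/3,65/3] y:[-18,0] z:[-7,19] -> miss, prune
  N7 x:[25/3,43/3] y:[9,17] z:[4,18] -> hit [9,43/3], descend [1, 5]
    N1 x:[25/3,41/3] y:[12,17] z:[4,12] -> hit [12,12] leaf, test {P4(miss), P10(miss)}
    N5 x:[38/3,43/3] y:[9,10] z:[16,18] -> miss, prune
  N9 x:[47/3,65/3] y:[9,23] z:[-7,0] -> miss, prune

9 AABB tests over nodes [0, 3, 6, 8, 4, 7, 1, 5, 9]; 2 leaves entered; closest miss.

== RESULT ==
[0, 3, 6, 8, 4, 7, 1, 5, 9]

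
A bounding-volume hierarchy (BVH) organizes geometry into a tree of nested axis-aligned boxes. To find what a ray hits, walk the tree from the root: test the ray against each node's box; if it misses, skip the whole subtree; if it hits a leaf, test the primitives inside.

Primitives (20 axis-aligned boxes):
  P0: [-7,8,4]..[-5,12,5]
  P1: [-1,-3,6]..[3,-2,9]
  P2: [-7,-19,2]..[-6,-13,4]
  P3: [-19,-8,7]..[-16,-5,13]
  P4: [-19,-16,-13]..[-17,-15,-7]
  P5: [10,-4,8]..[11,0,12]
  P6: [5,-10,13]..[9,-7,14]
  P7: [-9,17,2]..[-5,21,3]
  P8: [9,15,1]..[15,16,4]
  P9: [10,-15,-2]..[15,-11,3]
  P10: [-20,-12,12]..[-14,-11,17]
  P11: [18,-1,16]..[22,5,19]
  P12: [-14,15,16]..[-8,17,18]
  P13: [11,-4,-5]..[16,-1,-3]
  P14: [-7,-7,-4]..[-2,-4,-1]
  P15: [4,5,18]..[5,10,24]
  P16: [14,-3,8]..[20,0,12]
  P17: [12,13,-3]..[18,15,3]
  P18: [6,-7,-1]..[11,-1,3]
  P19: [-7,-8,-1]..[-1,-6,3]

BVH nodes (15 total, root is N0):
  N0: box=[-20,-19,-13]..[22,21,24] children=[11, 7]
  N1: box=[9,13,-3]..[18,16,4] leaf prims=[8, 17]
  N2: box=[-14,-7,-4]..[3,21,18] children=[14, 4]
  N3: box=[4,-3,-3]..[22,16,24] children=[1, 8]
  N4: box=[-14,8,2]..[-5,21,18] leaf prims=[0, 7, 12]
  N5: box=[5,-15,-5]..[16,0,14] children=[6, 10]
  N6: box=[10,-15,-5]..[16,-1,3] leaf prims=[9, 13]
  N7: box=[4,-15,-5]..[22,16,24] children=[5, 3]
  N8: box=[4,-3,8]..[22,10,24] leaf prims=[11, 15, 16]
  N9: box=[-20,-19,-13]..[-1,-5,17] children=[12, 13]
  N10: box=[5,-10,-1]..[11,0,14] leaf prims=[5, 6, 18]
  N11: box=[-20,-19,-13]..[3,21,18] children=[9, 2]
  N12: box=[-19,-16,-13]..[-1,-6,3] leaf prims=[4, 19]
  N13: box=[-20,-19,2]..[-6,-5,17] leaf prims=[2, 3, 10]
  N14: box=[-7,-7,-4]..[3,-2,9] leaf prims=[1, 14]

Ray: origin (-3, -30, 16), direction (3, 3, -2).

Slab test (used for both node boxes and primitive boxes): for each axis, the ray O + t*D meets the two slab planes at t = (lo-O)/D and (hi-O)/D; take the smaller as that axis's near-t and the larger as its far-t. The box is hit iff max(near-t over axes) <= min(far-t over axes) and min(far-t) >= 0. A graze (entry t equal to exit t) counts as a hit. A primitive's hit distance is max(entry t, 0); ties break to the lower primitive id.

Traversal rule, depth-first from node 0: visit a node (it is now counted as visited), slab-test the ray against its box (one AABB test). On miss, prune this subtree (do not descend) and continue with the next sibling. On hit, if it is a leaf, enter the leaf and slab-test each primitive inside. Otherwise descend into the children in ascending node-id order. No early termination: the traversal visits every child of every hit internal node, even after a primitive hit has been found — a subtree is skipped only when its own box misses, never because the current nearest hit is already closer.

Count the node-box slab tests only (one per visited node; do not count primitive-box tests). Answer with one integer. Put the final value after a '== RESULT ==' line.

Walk:
N0 x:[-17/3,25/3] y:[11/3,17] z:[-4,29/2] -> hit [11/3,25/3], descend [7, 11]
  N7 x:[7/3,25/3] y:[5,46/3] z:[-4,21/2] -> hit [5,25/3], descend [3, 5]
    N3 x:[7/3,25/3] y:[9,46/3] z:[-4,19/2] -> miss, prune
    N5 x:[8/3,19/3] y:[5,10] z:[1,21/2] -> hit [5,19/3], descend [6, 10]
      N6 x:[13/3,19/3] y:[5,29/3] z:[13/2,21/2] -> miss, prune
      N10 x:[8/3,14/3] y:[20/3,10] z:[1,17/2] -> miss, prune
  N11 x:[-17/3,2] y:[11/3,17] z:[-1,29/2] -> miss, prune

order=[0, 7, 3, 5, 6, 10, 11]  |boxes|=7  |leaves|=0  hit=miss

== RESULT ==
7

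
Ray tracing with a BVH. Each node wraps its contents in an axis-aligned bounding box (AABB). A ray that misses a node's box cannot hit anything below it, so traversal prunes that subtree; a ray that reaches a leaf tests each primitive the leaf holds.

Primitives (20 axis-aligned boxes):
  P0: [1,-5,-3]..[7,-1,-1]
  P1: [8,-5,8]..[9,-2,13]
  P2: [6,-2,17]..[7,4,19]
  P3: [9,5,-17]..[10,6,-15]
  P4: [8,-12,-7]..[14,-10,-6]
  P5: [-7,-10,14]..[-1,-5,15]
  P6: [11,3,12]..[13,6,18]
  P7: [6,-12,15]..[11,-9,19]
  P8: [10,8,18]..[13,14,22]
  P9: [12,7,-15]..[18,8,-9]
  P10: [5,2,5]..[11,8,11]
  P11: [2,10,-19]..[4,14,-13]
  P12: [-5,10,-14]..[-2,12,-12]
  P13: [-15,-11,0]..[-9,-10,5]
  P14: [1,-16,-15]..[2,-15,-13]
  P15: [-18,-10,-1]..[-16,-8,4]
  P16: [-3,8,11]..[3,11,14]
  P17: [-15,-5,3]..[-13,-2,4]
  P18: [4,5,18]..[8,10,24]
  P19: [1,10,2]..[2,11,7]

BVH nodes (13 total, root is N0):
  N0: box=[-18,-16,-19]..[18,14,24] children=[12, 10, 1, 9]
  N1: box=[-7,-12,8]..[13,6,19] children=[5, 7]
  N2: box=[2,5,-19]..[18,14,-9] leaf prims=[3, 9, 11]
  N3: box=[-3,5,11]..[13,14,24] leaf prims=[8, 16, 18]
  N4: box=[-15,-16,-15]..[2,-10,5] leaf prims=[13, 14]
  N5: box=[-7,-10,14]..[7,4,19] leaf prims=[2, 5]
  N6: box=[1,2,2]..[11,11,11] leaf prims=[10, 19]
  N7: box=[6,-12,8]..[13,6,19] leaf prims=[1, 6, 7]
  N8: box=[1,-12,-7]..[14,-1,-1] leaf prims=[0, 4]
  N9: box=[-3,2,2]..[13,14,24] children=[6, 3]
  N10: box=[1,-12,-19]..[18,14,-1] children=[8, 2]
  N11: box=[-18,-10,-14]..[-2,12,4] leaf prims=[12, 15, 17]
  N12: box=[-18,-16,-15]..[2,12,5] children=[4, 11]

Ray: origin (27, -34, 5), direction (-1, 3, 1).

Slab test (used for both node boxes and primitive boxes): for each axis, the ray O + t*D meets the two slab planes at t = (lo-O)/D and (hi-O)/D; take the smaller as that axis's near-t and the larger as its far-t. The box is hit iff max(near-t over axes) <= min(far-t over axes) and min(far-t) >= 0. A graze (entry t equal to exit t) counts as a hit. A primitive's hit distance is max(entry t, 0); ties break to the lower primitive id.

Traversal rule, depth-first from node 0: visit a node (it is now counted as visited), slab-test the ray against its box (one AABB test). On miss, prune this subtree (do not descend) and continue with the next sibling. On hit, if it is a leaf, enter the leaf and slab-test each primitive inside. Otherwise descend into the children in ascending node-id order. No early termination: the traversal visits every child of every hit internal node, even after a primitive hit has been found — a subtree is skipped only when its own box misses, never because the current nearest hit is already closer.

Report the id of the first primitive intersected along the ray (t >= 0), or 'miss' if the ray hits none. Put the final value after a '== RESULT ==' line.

Traverse from the root:
N0 x:[9,45] y:[6,16] z:[-24,19] -> hit [9,16], descend [1, 9, 10, 12]
  N1 x:[14,34] y:[22/3,40/3] z:[3,14] -> miss, prune
  N9 x:[14,30] y:[12,16] z:[-3,19] -> hit [14,16], descend [3, 6]
    N3 x:[14,30] y:[13,16] z:[6,19] -> hit [14,16] leaf, test {P8@t=14, P16(miss), P18(miss)}
    N6 x:[16,26] y:[12,15] z:[-3,6] -> miss, prune
  N10 x:[9,26] y:[22/3,16] z:[-24,-6] -> miss, prune
  N12 x:[25,45] y:[6,46/3] z:[-20,0] -> miss, prune

Summary -> nodes [0, 1, 9, 3, 6, 10, 12]; box-tests=7; leaf-entries=1; first=P8

== RESULT ==
8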